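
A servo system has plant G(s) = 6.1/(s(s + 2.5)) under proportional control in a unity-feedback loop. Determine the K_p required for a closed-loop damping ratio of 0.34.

K_p = 2.22

Closed-loop characteristic equation: s² + 2.5s + K_p·6.1 = 0.
So ω_n = √(6.1K_p) and 2ζω_n = 2.5, giving ζ = 2.5/(2√(6.1K_p)).
Setting ζ = 0.34: √(6.1K_p) = 2.5/(2·0.34) = 3.676, so K_p = 13.52/6.1 = 2.22.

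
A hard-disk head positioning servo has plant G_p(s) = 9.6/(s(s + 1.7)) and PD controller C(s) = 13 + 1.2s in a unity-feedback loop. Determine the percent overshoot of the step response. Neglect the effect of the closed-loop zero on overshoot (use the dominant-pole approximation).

9.97%

Forward path: (13 + 1.2s)·9.6/(s(s+1.7)). The closed-loop characteristic equation is s² + (1.7 + 9.6·1.2)s + 9.6·13 = 0.
That is s² + 13.22s + 124.8 = 0, so ω_n = 11.17 rad/s and ζ = 13.22/(2·11.17) = 0.5917.
%OS = 100·exp(−πζ/√(1−ζ²)) = 9.97%.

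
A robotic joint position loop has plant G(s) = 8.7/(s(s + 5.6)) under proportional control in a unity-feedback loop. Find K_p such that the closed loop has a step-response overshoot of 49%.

From %OS = 100·exp(−πζ/√(1−ζ²)) = 49%, ζ = −ln(0.49)/√(π²+ln²(0.49)) = 0.2214.
Characteristic equation s² + 5.6s + 8.7K_p = 0 gives ζ = 5.6/(2√(8.7K_p)).
Setting ζ = 0.2214: √(8.7K_p) = 5.6/(2·0.2214) = 12.65, so K_p = 159.9/8.7 = 18.4.

K_p = 18.4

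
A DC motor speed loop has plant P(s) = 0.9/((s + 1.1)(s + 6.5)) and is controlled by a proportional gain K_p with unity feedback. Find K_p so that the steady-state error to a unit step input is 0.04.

K_p = 191

Steady-state error for a unit step on this type-0 loop is 1/(1 + K_p·P(0)).
P(0) = 0.1259. Require 1/(1 + K_p·0.1259) = 0.04, so 1 + 0.1259·K_p = 25.
K_p = (25 − 1)/0.1259 = 191.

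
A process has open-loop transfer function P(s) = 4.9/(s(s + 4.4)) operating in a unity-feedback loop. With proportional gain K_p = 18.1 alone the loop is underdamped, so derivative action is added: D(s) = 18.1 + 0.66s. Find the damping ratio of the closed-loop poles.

Forward path: (18.1 + 0.66s)·4.9/(s(s+4.4)). The closed-loop characteristic equation is s² + (4.4 + 4.9·0.66)s + 4.9·18.1 = 0.
That is s² + 7.634s + 88.69 = 0, so ω_n = 9.418 rad/s and ζ = 7.634/(2·9.418) = 0.4053.

ζ = 0.405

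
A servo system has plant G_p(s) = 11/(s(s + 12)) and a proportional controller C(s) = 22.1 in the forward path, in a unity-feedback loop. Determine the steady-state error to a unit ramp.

The loop has one pole at the origin (type 1). Velocity error constant K_v = lim_{s→0} s·C(s)G_p(s) = 22.1·11/12 = 20.26.
Steady-state error to a unit ramp: e_ss = 1/K_v = 0.0494.

0.0494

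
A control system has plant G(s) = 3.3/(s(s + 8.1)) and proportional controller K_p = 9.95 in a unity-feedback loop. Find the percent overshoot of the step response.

4.33%

From 1 + K_pG(s) = 0: s² + 8.1s + 32.83 = 0 ⇒ ω_n = 5.73, ζ = 0.7068.
%OS = 100·exp(−πζ/√(1−ζ²)) = 100·exp(−π·0.7068/√0.5005) = 4.33%.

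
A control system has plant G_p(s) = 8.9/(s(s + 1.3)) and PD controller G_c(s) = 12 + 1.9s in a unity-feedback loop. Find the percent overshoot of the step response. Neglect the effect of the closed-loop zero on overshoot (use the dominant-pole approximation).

0.288%

Forward path: (12 + 1.9s)·8.9/(s(s+1.3)). The closed-loop characteristic equation is s² + (1.3 + 8.9·1.9)s + 8.9·12 = 0.
That is s² + 18.21s + 106.8 = 0, so ω_n = 10.33 rad/s and ζ = 18.21/(2·10.33) = 0.881.
%OS = 100·exp(−πζ/√(1−ζ²)) = 0.288%.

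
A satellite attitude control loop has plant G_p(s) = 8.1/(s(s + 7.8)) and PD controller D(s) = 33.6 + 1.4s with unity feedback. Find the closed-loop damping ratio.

Forward path: (33.6 + 1.4s)·8.1/(s(s+7.8)). The closed-loop characteristic equation is s² + (7.8 + 8.1·1.4)s + 8.1·33.6 = 0.
That is s² + 19.14s + 272.2 = 0, so ω_n = 16.5 rad/s and ζ = 19.14/(2·16.5) = 0.5801.

ζ = 0.58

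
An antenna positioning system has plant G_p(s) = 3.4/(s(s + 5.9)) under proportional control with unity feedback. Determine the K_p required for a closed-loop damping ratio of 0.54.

K_p = 8.78

Closed-loop characteristic equation: s² + 5.9s + K_p·3.4 = 0.
So ω_n = √(3.4K_p) and 2ζω_n = 5.9, giving ζ = 5.9/(2√(3.4K_p)).
Setting ζ = 0.54: √(3.4K_p) = 5.9/(2·0.54) = 5.463, so K_p = 29.84/3.4 = 8.78.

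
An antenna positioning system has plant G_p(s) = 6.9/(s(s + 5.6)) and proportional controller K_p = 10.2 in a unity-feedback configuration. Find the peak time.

T_p = 0.397 s

Closed-loop characteristic equation: s² + 5.6s + 70.38 = 0, so ω_n = 8.389 rad/s and ζ = 5.6/(2·8.389) = 0.3338.
Damped frequency ω_d = ω_n√(1−ζ²) = 7.908 rad/s, so peak time T_p = π/ω_d = 0.397 s.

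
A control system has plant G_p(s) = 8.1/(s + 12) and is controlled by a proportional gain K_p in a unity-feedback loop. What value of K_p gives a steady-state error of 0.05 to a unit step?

K_p = 28.1

For a type-0 loop with proportional control, e_ss = 1/(1 + K_p·G_p(0)).
G_p(0) = 0.675. Require 1/(1 + K_p·0.675) = 0.05, so 1 + 0.675·K_p = 20.
K_p = (20 − 1)/0.675 = 28.1.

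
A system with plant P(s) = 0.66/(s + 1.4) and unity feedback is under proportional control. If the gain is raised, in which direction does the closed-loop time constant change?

Closed-loop pole is at s = −(1.4+K_p·0.66); larger K_p moves it further left, so τ = 1/(1.4+K_p·0.66) decreases.

decrease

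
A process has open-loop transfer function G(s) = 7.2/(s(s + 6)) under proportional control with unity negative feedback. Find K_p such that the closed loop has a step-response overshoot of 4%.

From %OS = 100·exp(−πζ/√(1−ζ²)) = 4%, ζ = −ln(0.04)/√(π²+ln²(0.04)) = 0.7156.
Characteristic equation s² + 6s + 7.2K_p = 0 gives ζ = 6/(2√(7.2K_p)).
Setting ζ = 0.7156: √(7.2K_p) = 6/(2·0.7156) = 4.192, so K_p = 17.57/7.2 = 2.44.

K_p = 2.44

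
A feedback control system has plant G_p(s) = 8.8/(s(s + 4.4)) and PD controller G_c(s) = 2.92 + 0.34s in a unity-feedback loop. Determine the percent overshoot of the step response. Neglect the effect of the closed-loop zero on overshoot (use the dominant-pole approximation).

3.52%

Forward path: (2.92 + 0.34s)·8.8/(s(s+4.4)). The closed-loop characteristic equation is s² + (4.4 + 8.8·0.34)s + 8.8·2.92 = 0.
That is s² + 7.392s + 25.7 = 0, so ω_n = 5.069 rad/s and ζ = 7.392/(2·5.069) = 0.7291.
%OS = 100·exp(−πζ/√(1−ζ²)) = 3.52%.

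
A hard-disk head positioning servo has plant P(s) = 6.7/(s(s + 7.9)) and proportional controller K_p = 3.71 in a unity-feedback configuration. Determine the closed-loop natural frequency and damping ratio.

ω_n = 4.99 rad/s, ζ = 0.792

1 + K_p·P(s) = 0 gives s² + 7.9s + 24.86 = 0.
Matching s² + 2ζω_n s + ω_n²: ω_n = √24.86 = 4.986 rad/s and 2ζω_n = 7.9, so ζ = 7.9/(2·4.986) = 0.792.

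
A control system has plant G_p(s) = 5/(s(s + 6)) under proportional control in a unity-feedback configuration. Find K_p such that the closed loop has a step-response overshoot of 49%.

From %OS = 100·exp(−πζ/√(1−ζ²)) = 49%, ζ = −ln(0.49)/√(π²+ln²(0.49)) = 0.2214.
Characteristic equation s² + 6s + 5K_p = 0 gives ζ = 6/(2√(5K_p)).
Setting ζ = 0.2214: √(5K_p) = 6/(2·0.2214) = 13.55, so K_p = 183.6/5 = 36.7.

K_p = 36.7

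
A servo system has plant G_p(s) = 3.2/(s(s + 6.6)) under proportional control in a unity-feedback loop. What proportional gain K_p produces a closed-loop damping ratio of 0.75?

K_p = 6.05

Closed-loop characteristic equation: s² + 6.6s + K_p·3.2 = 0.
So ω_n = √(3.2K_p) and 2ζω_n = 6.6, giving ζ = 6.6/(2√(3.2K_p)).
Setting ζ = 0.75: √(3.2K_p) = 6.6/(2·0.75) = 4.4, so K_p = 19.36/3.2 = 6.05.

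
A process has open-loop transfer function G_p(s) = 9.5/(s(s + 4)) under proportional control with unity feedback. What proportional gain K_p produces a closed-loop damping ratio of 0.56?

K_p = 1.34

Closed-loop characteristic equation: s² + 4s + K_p·9.5 = 0.
So ω_n = √(9.5K_p) and 2ζω_n = 4, giving ζ = 4/(2√(9.5K_p)).
Setting ζ = 0.56: √(9.5K_p) = 4/(2·0.56) = 3.571, so K_p = 12.76/9.5 = 1.34.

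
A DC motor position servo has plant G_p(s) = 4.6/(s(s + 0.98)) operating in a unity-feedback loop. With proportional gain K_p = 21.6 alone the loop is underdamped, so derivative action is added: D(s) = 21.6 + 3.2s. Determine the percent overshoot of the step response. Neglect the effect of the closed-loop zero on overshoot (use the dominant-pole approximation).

1.81%

Forward path: (21.6 + 3.2s)·4.6/(s(s+0.98)). The closed-loop characteristic equation is s² + (0.98 + 4.6·3.2)s + 4.6·21.6 = 0.
That is s² + 15.7s + 99.36 = 0, so ω_n = 9.968 rad/s and ζ = 15.7/(2·9.968) = 0.7875.
%OS = 100·exp(−πζ/√(1−ζ²)) = 1.81%.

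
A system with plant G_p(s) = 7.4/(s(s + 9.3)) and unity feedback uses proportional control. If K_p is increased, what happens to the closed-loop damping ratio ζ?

ζ = 9.3/(2√(7.4K_p)); increasing K_p raises the denominator, so ζ falls.

decrease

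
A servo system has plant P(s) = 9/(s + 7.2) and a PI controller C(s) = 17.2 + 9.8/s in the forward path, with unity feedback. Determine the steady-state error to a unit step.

0

The open loop C(s)P(s) has a pole at the origin (type 1), so the static position error constant is infinite and e_ss = 1/(1+∞) = 0.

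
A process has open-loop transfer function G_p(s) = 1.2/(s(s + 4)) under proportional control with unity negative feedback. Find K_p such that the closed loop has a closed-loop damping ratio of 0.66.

K_p = 7.65

Closed-loop characteristic equation: s² + 4s + K_p·1.2 = 0.
So ω_n = √(1.2K_p) and 2ζω_n = 4, giving ζ = 4/(2√(1.2K_p)).
Setting ζ = 0.66: √(1.2K_p) = 4/(2·0.66) = 3.03, so K_p = 9.183/1.2 = 7.65.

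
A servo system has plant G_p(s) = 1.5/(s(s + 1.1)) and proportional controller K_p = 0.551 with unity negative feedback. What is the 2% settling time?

Closed-loop characteristic equation: s² + 1.1s + 0.8265 = 0, so ω_n = 0.9091 rad/s and ζ = 1.1/(2·0.9091) = 0.605.
2% settling time T_s ≈ 4/(ζω_n) = 4/0.55 = 7.27 s.

T_s ≈ 7.27 s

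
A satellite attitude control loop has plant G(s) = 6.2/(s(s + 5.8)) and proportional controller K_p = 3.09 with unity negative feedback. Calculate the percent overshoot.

From 1 + K_pG(s) = 0: s² + 5.8s + 19.16 = 0 ⇒ ω_n = 4.377, ζ = 0.6626.
%OS = 100·exp(−πζ/√(1−ζ²)) = 100·exp(−π·0.6626/√0.561) = 6.21%.

6.21%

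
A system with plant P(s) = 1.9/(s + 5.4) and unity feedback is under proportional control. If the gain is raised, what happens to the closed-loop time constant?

Closed-loop pole is at s = −(5.4+K_p·1.9); larger K_p moves it further left, so τ = 1/(5.4+K_p·1.9) decreases.

decrease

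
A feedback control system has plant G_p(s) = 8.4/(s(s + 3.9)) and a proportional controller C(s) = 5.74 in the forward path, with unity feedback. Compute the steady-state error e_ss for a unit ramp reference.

The loop has one pole at the origin (type 1). Velocity error constant K_v = lim_{s→0} s·C(s)G_p(s) = 5.74·8.4/3.9 = 12.36.
Steady-state error to a unit ramp: e_ss = 1/K_v = 0.0809.

0.0809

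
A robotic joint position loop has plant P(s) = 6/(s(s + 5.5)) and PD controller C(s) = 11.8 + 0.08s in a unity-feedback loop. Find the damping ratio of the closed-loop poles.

ζ = 0.355

Forward path: (11.8 + 0.08s)·6/(s(s+5.5)). The closed-loop characteristic equation is s² + (5.5 + 6·0.08)s + 6·11.8 = 0.
That is s² + 5.98s + 70.8 = 0, so ω_n = 8.414 rad/s and ζ = 5.98/(2·8.414) = 0.3553.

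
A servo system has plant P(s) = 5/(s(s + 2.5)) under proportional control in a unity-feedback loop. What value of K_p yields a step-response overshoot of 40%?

K_p = 3.99

From %OS = 100·exp(−πζ/√(1−ζ²)) = 40%, ζ = −ln(0.4)/√(π²+ln²(0.4)) = 0.28.
Characteristic equation s² + 2.5s + 5K_p = 0 gives ζ = 2.5/(2√(5K_p)).
Setting ζ = 0.28: √(5K_p) = 2.5/(2·0.28) = 4.464, so K_p = 19.93/5 = 3.99.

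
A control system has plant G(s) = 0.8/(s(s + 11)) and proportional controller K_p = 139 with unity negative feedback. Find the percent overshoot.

From 1 + K_pG(s) = 0: s² + 11s + 111.2 = 0 ⇒ ω_n = 10.55, ζ = 0.5216.
%OS = 100·exp(−πζ/√(1−ζ²)) = 100·exp(−π·0.5216/√0.728) = 14.7%.

14.7%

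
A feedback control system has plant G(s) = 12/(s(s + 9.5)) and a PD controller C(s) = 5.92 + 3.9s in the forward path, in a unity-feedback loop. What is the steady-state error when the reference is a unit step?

The open loop C(s)G(s) has a pole at the origin (type 1), so the static position error constant is infinite and e_ss = 1/(1+∞) = 0.

0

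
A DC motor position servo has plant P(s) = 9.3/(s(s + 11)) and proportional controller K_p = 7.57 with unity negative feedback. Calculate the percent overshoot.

The closed-loop denominator s² + 11s + 70.4 gives ω_n = √70.4 = 8.391 and ζ = 11/(2ω_n) = 0.6555.
%OS = 100·exp(−πζ/√(1−ζ²)) = 100·exp(−π·0.6555/√0.5703) = 6.54%.

6.54%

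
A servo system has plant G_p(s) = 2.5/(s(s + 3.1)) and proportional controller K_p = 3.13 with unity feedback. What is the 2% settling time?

Closed-loop characteristic equation: s² + 3.1s + 7.825 = 0, so ω_n = 2.797 rad/s and ζ = 3.1/(2·2.797) = 0.5541.
2% settling time T_s ≈ 4/(ζω_n) = 4/1.55 = 2.58 s.

T_s ≈ 2.58 s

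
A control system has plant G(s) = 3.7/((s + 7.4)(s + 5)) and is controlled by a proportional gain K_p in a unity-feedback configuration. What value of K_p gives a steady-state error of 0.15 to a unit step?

The loop is type 0, so e_ss(step) = 1/(1 + K_pos) with K_pos = K_p·G(0).
G(0) = 0.1. Require 1/(1 + K_p·0.1) = 0.15, so 1 + 0.1·K_p = 6.667.
K_p = (6.667 − 1)/0.1 = 56.7.

K_p = 56.7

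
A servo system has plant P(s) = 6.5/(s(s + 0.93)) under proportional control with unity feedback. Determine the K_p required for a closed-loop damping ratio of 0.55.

Closed-loop characteristic equation: s² + 0.93s + K_p·6.5 = 0.
So ω_n = √(6.5K_p) and 2ζω_n = 0.93, giving ζ = 0.93/(2√(6.5K_p)).
Setting ζ = 0.55: √(6.5K_p) = 0.93/(2·0.55) = 0.8455, so K_p = 0.7148/6.5 = 0.11.

K_p = 0.11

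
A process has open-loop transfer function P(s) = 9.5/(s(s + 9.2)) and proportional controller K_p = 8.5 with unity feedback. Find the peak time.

Closed-loop characteristic equation: s² + 9.2s + 80.75 = 0, so ω_n = 8.986 rad/s and ζ = 9.2/(2·8.986) = 0.5119.
Damped frequency ω_d = ω_n√(1−ζ²) = 7.719 rad/s, so peak time T_p = π/ω_d = 0.407 s.

T_p = 0.407 s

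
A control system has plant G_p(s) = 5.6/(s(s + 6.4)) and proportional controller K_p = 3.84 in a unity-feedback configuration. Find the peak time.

T_p = 0.936 s

Closed-loop characteristic equation: s² + 6.4s + 21.5 = 0, so ω_n = 4.637 rad/s and ζ = 6.4/(2·4.637) = 0.6901.
Damped frequency ω_d = ω_n√(1−ζ²) = 3.356 rad/s, so peak time T_p = π/ω_d = 0.936 s.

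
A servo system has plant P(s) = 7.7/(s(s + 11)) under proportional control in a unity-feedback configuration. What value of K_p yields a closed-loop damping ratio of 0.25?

Closed-loop characteristic equation: s² + 11s + K_p·7.7 = 0.
So ω_n = √(7.7K_p) and 2ζω_n = 11, giving ζ = 11/(2√(7.7K_p)).
Setting ζ = 0.25: √(7.7K_p) = 11/(2·0.25) = 22, so K_p = 484/7.7 = 62.9.

K_p = 62.9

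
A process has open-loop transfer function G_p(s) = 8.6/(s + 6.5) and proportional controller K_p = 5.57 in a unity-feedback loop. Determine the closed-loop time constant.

τ = 0.0184 s

Closed-loop transfer function: T(s) = K_p·G_p(s)/(1 + K_p·G_p(s)) = 47.9/(s + 6.5 + 47.9) = 47.9/(s + 54.4).
Time constant τ = 1/54.4 = 0.0184 s.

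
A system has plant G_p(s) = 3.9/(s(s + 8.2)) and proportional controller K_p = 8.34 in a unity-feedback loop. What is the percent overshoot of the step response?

Closed-loop characteristic equation: s² + 8.2s + 32.53 = 0, so ω_n = 5.703 rad/s and ζ = 8.2/(2·5.703) = 0.7189.
%OS = 100·exp(−πζ/√(1−ζ²)) = 100·exp(−π·0.7189/√0.4832) = 3.88%.

3.88%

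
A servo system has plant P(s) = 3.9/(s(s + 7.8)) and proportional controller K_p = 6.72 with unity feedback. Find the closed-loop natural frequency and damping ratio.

ω_n = 5.12 rad/s, ζ = 0.762

1 + K_p·P(s) = 0 gives s² + 7.8s + 26.21 = 0.
Matching s² + 2ζω_n s + ω_n²: ω_n = √26.21 = 5.119 rad/s and 2ζω_n = 7.8, so ζ = 7.8/(2·5.119) = 0.762.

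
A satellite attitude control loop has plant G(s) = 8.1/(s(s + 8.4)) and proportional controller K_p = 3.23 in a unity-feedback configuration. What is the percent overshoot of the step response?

Closed-loop characteristic equation: s² + 8.4s + 26.16 = 0, so ω_n = 5.115 rad/s and ζ = 8.4/(2·5.115) = 0.8211.
%OS = 100·exp(−πζ/√(1−ζ²)) = 100·exp(−π·0.8211/√0.3258) = 1.09%.

1.09%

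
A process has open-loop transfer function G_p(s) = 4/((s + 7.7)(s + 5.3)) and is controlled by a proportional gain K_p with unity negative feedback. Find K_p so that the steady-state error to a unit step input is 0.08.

For a type-0 loop with proportional control, e_ss = 1/(1 + K_p·G_p(0)).
G_p(0) = 0.09802. Require 1/(1 + K_p·0.09802) = 0.08, so 1 + 0.09802·K_p = 12.5.
K_p = (12.5 − 1)/0.09802 = 117.

K_p = 117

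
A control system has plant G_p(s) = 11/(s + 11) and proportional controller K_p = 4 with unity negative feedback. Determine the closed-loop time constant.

Closed-loop transfer function: T(s) = K_p·G_p(s)/(1 + K_p·G_p(s)) = 44/(s + 11 + 44) = 44/(s + 55).
Time constant τ = 1/55 = 0.0182 s.

τ = 0.0182 s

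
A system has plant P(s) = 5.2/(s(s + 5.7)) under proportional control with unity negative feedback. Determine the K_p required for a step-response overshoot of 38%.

K_p = 18

From %OS = 100·exp(−πζ/√(1−ζ²)) = 38%, ζ = −ln(0.38)/√(π²+ln²(0.38)) = 0.2943.
Characteristic equation s² + 5.7s + 5.2K_p = 0 gives ζ = 5.7/(2√(5.2K_p)).
Setting ζ = 0.2943: √(5.2K_p) = 5.7/(2·0.2943) = 9.682, so K_p = 93.75/5.2 = 18.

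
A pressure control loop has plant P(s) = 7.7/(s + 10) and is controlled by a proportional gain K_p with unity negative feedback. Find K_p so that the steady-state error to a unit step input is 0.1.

For a type-0 loop with proportional control, e_ss = 1/(1 + K_p·P(0)).
P(0) = 0.77. Require 1/(1 + K_p·0.77) = 0.1, so 1 + 0.77·K_p = 10.
K_p = (10 − 1)/0.77 = 11.7.

K_p = 11.7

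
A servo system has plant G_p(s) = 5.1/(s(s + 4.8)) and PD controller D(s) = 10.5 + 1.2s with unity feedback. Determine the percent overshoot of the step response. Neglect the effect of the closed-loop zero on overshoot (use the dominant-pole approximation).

2.96%

Forward path: (10.5 + 1.2s)·5.1/(s(s+4.8)). The closed-loop characteristic equation is s² + (4.8 + 5.1·1.2)s + 5.1·10.5 = 0.
That is s² + 10.92s + 53.55 = 0, so ω_n = 7.318 rad/s and ζ = 10.92/(2·7.318) = 0.7461.
%OS = 100·exp(−πζ/√(1−ζ²)) = 2.96%.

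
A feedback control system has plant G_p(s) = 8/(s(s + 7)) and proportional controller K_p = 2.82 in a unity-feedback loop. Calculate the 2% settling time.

From 1 + K_pG_p(s) = 0: s² + 7s + 22.56 = 0 ⇒ ω_n = 4.75, ζ = 0.7369.
2% settling time T_s ≈ 4/(ζω_n) = 4/3.5 = 1.14 s.

T_s ≈ 1.14 s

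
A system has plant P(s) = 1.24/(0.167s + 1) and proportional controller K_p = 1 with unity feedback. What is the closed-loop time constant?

Closed loop: T(s) = K_p·P/(1+K_p·P) = 1.24/(0.167s + 1 + 1.24), with pole at s = −(1 + 1.24)/0.167 = −13.41.
Closed-loop time constant τ = 1/13.41 = 0.0746 s.

τ = 0.0746 s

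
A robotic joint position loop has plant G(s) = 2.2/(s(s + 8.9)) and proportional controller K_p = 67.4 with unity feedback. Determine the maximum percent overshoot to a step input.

29.1%

Closed-loop characteristic equation: s² + 8.9s + 148.3 = 0, so ω_n = 12.18 rad/s and ζ = 8.9/(2·12.18) = 0.3654.
%OS = 100·exp(−πζ/√(1−ζ²)) = 100·exp(−π·0.3654/√0.8665) = 29.1%.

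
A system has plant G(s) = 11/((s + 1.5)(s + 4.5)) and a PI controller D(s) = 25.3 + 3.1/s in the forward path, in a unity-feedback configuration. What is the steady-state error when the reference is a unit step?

0

The open loop D(s)G(s) has a pole at the origin (type 1), so the static position error constant is infinite and e_ss = 1/(1+∞) = 0.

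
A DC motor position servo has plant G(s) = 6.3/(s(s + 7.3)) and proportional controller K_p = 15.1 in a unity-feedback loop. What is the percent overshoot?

The closed-loop denominator s² + 7.3s + 95.13 gives ω_n = √95.13 = 9.753 and ζ = 7.3/(2ω_n) = 0.3742.
%OS = 100·exp(−πζ/√(1−ζ²)) = 100·exp(−π·0.3742/√0.86) = 28.1%.

28.1%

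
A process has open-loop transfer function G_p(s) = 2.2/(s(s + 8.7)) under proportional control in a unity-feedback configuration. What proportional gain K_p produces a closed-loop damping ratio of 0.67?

K_p = 19.2

Closed-loop characteristic equation: s² + 8.7s + K_p·2.2 = 0.
So ω_n = √(2.2K_p) and 2ζω_n = 8.7, giving ζ = 8.7/(2√(2.2K_p)).
Setting ζ = 0.67: √(2.2K_p) = 8.7/(2·0.67) = 6.493, so K_p = 42.15/2.2 = 19.2.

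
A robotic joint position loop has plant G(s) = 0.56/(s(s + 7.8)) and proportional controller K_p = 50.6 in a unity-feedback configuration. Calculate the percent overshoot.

3.4%

The closed-loop denominator s² + 7.8s + 28.34 gives ω_n = √28.34 = 5.323 and ζ = 7.8/(2ω_n) = 0.7326.
%OS = 100·exp(−πζ/√(1−ζ²)) = 100·exp(−π·0.7326/√0.4632) = 3.4%.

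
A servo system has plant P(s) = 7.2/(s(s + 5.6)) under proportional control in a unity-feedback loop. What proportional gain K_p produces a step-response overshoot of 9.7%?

K_p = 3.06

From %OS = 100·exp(−πζ/√(1−ζ²)) = 9.7%, ζ = −ln(0.097)/√(π²+ln²(0.097)) = 0.5962.
Characteristic equation s² + 5.6s + 7.2K_p = 0 gives ζ = 5.6/(2√(7.2K_p)).
Setting ζ = 0.5962: √(7.2K_p) = 5.6/(2·0.5962) = 4.696, so K_p = 22.06/7.2 = 3.06.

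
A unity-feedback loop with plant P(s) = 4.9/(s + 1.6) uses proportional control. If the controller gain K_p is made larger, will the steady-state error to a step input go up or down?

e_ss = 1/(1 + K_p·P(0)); a larger K_p raises the denominator, so e_ss decreases.

decrease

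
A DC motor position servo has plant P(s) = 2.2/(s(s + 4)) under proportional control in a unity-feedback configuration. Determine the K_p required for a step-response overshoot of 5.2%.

K_p = 3.87

From %OS = 100·exp(−πζ/√(1−ζ²)) = 5.2%, ζ = −ln(0.052)/√(π²+ln²(0.052)) = 0.6853.
Characteristic equation s² + 4s + 2.2K_p = 0 gives ζ = 4/(2√(2.2K_p)).
Setting ζ = 0.6853: √(2.2K_p) = 4/(2·0.6853) = 2.918, so K_p = 8.516/2.2 = 3.87.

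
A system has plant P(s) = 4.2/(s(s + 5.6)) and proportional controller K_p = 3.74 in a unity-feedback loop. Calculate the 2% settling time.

From 1 + K_pP(s) = 0: s² + 5.6s + 15.71 = 0 ⇒ ω_n = 3.963, ζ = 0.7065.
2% settling time T_s ≈ 4/(ζω_n) = 4/2.8 = 1.43 s.

T_s ≈ 1.43 s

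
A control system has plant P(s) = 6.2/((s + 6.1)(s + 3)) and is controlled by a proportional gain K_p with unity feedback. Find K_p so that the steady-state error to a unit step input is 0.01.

K_p = 292

For a type-0 loop with proportional control, e_ss = 1/(1 + K_p·P(0)).
P(0) = 0.3388. Require 1/(1 + K_p·0.3388) = 0.01, so 1 + 0.3388·K_p = 100.
K_p = (100 − 1)/0.3388 = 292.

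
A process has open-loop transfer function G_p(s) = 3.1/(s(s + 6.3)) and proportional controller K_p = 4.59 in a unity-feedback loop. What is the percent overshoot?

0.849%

The closed-loop denominator s² + 6.3s + 14.23 gives ω_n = √14.23 = 3.772 and ζ = 6.3/(2ω_n) = 0.8351.
%OS = 100·exp(−πζ/√(1−ζ²)) = 100·exp(−π·0.8351/√0.3027) = 0.849%.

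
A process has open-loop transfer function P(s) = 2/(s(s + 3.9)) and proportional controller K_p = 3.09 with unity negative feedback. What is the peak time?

T_p = 2.04 s

The closed-loop denominator s² + 3.9s + 6.18 gives ω_n = √6.18 = 2.486 and ζ = 3.9/(2ω_n) = 0.7844.
Damped frequency ω_d = ω_n√(1−ζ²) = 1.542 rad/s, so peak time T_p = π/ω_d = 2.04 s.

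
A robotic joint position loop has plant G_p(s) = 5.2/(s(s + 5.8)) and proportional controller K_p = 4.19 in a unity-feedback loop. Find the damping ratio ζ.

ζ = 0.621

1 + K_p·G_p(s) = 0 gives s² + 5.8s + 21.79 = 0.
Matching s² + 2ζω_n s + ω_n²: ω_n = √21.79 = 4.668 rad/s and 2ζω_n = 5.8, so ζ = 5.8/(2·4.668) = 0.621.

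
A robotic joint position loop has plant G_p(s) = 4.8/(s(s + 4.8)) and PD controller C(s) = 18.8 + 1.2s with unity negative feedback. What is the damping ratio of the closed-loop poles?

Forward path: (18.8 + 1.2s)·4.8/(s(s+4.8)). The closed-loop characteristic equation is s² + (4.8 + 4.8·1.2)s + 4.8·18.8 = 0.
That is s² + 10.56s + 90.24 = 0, so ω_n = 9.499 rad/s and ζ = 10.56/(2·9.499) = 0.5558.

ζ = 0.556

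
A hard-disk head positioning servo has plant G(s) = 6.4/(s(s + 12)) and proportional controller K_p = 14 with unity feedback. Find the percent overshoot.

The closed-loop denominator s² + 12s + 89.6 gives ω_n = √89.6 = 9.466 and ζ = 12/(2ω_n) = 0.6339.
%OS = 100·exp(−πζ/√(1−ζ²)) = 100·exp(−π·0.6339/√0.5982) = 7.62%.

7.62%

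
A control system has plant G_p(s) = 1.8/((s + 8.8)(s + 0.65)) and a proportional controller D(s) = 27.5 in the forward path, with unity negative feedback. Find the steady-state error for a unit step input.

0.104

The loop is type 0. Static position error constant K_pos = D(0)·G_p(0) = 27.5·0.3147 = 8.654.
Steady-state error to a unit step: e_ss = 1/(1+K_pos) = 1/9.654 = 0.104.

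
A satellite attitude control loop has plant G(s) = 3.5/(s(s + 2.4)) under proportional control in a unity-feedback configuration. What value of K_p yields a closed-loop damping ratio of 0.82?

K_p = 0.612

Closed-loop characteristic equation: s² + 2.4s + K_p·3.5 = 0.
So ω_n = √(3.5K_p) and 2ζω_n = 2.4, giving ζ = 2.4/(2√(3.5K_p)).
Setting ζ = 0.82: √(3.5K_p) = 2.4/(2·0.82) = 1.463, so K_p = 2.142/3.5 = 0.612.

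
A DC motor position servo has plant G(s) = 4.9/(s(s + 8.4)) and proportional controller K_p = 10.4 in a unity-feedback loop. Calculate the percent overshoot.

Closed-loop characteristic equation: s² + 8.4s + 50.96 = 0, so ω_n = 7.139 rad/s and ζ = 8.4/(2·7.139) = 0.5883.
%OS = 100·exp(−πζ/√(1−ζ²)) = 100·exp(−π·0.5883/√0.6538) = 10.2%.

10.2%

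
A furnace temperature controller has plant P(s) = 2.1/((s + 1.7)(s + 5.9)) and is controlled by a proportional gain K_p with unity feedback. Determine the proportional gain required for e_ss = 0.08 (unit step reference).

K_p = 54.9

For a type-0 loop with proportional control, e_ss = 1/(1 + K_p·P(0)).
P(0) = 0.2094. Require 1/(1 + K_p·0.2094) = 0.08, so 1 + 0.2094·K_p = 12.5.
K_p = (12.5 − 1)/0.2094 = 54.9.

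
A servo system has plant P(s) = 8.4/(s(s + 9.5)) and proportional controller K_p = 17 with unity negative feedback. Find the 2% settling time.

T_s ≈ 0.842 s

From 1 + K_pP(s) = 0: s² + 9.5s + 142.8 = 0 ⇒ ω_n = 11.95, ζ = 0.3975.
2% settling time T_s ≈ 4/(ζω_n) = 4/4.75 = 0.842 s.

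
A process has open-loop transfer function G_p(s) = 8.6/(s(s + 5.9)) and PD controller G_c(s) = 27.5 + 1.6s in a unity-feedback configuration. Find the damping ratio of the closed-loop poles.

ζ = 0.639

Forward path: (27.5 + 1.6s)·8.6/(s(s+5.9)). The closed-loop characteristic equation is s² + (5.9 + 8.6·1.6)s + 8.6·27.5 = 0.
That is s² + 19.66s + 236.5 = 0, so ω_n = 15.38 rad/s and ζ = 19.66/(2·15.38) = 0.6392.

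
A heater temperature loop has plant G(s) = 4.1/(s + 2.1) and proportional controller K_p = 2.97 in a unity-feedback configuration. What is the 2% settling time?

T_s ≈ 0.28 s

Closed-loop transfer function: T(s) = K_p·G(s)/(1 + K_p·G(s)) = 12.18/(s + 2.1 + 12.18) = 12.18/(s + 14.28).
Time constant τ = 1/14.28 = 0.07004 s, so the 2% settling time is about 4τ = 0.28 s.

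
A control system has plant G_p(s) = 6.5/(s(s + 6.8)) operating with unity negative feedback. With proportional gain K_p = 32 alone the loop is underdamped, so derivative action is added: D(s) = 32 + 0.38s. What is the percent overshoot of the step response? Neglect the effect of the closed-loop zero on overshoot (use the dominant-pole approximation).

Forward path: (32 + 0.38s)·6.5/(s(s+6.8)). The closed-loop characteristic equation is s² + (6.8 + 6.5·0.38)s + 6.5·32 = 0.
That is s² + 9.27s + 208 = 0, so ω_n = 14.42 rad/s and ζ = 9.27/(2·14.42) = 0.3214.
%OS = 100·exp(−πζ/√(1−ζ²)) = 34.4%.

34.4%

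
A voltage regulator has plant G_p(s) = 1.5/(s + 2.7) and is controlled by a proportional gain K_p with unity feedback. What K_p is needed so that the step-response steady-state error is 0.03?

Steady-state error for a unit step on this type-0 loop is 1/(1 + K_p·G_p(0)).
G_p(0) = 0.5556. Require 1/(1 + K_p·0.5556) = 0.03, so 1 + 0.5556·K_p = 33.33.
K_p = (33.33 − 1)/0.5556 = 58.2.

K_p = 58.2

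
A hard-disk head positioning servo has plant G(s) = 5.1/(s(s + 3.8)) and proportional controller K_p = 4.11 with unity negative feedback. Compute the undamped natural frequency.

ω_n = 4.58 rad/s

1 + K_p·G(s) = 0 gives s² + 3.8s + 20.96 = 0.
So ω_n² = 20.96 ⇒ ω_n = 4.578 rad/s, and ζ = 3.8/(2ω_n) = 0.415.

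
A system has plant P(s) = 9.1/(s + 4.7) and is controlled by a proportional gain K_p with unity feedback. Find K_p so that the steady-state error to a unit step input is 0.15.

K_p = 2.93

For a type-0 loop with proportional control, e_ss = 1/(1 + K_p·P(0)).
P(0) = 1.936. Require 1/(1 + K_p·1.936) = 0.15, so 1 + 1.936·K_p = 6.667.
K_p = (6.667 − 1)/1.936 = 2.93.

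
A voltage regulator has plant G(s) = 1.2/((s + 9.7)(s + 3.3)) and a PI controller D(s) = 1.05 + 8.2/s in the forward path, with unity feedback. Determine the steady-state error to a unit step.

0

The open loop D(s)G(s) has a pole at the origin (type 1), so the static position error constant is infinite and e_ss = 1/(1+∞) = 0.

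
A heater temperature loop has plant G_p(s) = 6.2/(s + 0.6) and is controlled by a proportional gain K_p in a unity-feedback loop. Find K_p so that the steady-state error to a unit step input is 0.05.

K_p = 1.84

For a type-0 loop with proportional control, e_ss = 1/(1 + K_p·G_p(0)).
G_p(0) = 10.33. Require 1/(1 + K_p·10.33) = 0.05, so 1 + 10.33·K_p = 20.
K_p = (20 − 1)/10.33 = 1.84.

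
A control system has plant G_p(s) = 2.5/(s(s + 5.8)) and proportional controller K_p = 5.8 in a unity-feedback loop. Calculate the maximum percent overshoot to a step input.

2.49%

From 1 + K_pG_p(s) = 0: s² + 5.8s + 14.5 = 0 ⇒ ω_n = 3.808, ζ = 0.7616.
%OS = 100·exp(−πζ/√(1−ζ²)) = 100·exp(−π·0.7616/√0.42) = 2.49%.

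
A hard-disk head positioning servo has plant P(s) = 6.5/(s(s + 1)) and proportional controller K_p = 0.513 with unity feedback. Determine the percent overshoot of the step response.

40.9%

From 1 + K_pP(s) = 0: s² + 1s + 3.335 = 0 ⇒ ω_n = 1.826, ζ = 0.2738.
%OS = 100·exp(−πζ/√(1−ζ²)) = 100·exp(−π·0.2738/√0.925) = 40.9%.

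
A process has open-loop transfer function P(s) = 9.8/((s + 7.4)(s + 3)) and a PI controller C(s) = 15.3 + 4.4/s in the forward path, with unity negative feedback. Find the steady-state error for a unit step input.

0

The open loop C(s)P(s) has a pole at the origin (type 1), so the static position error constant is infinite and e_ss = 1/(1+∞) = 0.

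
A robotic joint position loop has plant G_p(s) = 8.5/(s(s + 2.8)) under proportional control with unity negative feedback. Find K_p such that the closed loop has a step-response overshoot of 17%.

From %OS = 100·exp(−πζ/√(1−ζ²)) = 17%, ζ = −ln(0.17)/√(π²+ln²(0.17)) = 0.4913.
Characteristic equation s² + 2.8s + 8.5K_p = 0 gives ζ = 2.8/(2√(8.5K_p)).
Setting ζ = 0.4913: √(8.5K_p) = 2.8/(2·0.4913) = 2.85, so K_p = 8.121/8.5 = 0.955.

K_p = 0.955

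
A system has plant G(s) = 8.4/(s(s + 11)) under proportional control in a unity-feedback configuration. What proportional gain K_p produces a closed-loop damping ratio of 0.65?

K_p = 8.52

Closed-loop characteristic equation: s² + 11s + K_p·8.4 = 0.
So ω_n = √(8.4K_p) and 2ζω_n = 11, giving ζ = 11/(2√(8.4K_p)).
Setting ζ = 0.65: √(8.4K_p) = 11/(2·0.65) = 8.462, so K_p = 71.6/8.4 = 8.52.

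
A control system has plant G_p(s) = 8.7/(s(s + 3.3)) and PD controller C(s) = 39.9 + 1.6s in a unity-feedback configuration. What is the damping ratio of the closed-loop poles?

Forward path: (39.9 + 1.6s)·8.7/(s(s+3.3)). The closed-loop characteristic equation is s² + (3.3 + 8.7·1.6)s + 8.7·39.9 = 0.
That is s² + 17.22s + 347.1 = 0, so ω_n = 18.63 rad/s and ζ = 17.22/(2·18.63) = 0.4621.

ζ = 0.462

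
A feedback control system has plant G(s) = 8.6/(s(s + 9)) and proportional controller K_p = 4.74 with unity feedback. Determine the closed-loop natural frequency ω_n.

The closed-loop denominator is s(s+9) + 4.74·8.6 = s² + 9s + 40.76.
Matching s² + 2ζω_n s + ω_n²: ω_n = √40.76 = 6.385 rad/s and 2ζω_n = 9, so ζ = 9/(2·6.385) = 0.705.

ω_n = 6.38 rad/s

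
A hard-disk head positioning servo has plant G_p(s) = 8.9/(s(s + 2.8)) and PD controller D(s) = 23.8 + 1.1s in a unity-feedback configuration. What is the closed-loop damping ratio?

ζ = 0.433

Forward path: (23.8 + 1.1s)·8.9/(s(s+2.8)). The closed-loop characteristic equation is s² + (2.8 + 8.9·1.1)s + 8.9·23.8 = 0.
That is s² + 12.59s + 211.8 = 0, so ω_n = 14.55 rad/s and ζ = 12.59/(2·14.55) = 0.4325.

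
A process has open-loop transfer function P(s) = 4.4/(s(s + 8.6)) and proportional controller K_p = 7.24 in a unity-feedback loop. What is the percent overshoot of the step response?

2.48%

The closed-loop denominator s² + 8.6s + 31.86 gives ω_n = √31.86 = 5.644 and ζ = 8.6/(2ω_n) = 0.7619.
%OS = 100·exp(−πζ/√(1−ζ²)) = 100·exp(−π·0.7619/√0.4196) = 2.48%.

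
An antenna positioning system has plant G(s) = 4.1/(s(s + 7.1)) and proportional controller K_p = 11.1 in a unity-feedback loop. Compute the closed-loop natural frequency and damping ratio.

1 + K_p·G(s) = 0 gives s² + 7.1s + 45.51 = 0.
Matching s² + 2ζω_n s + ω_n²: ω_n = √45.51 = 6.746 rad/s and 2ζω_n = 7.1, so ζ = 7.1/(2·6.746) = 0.526.

ω_n = 6.75 rad/s, ζ = 0.526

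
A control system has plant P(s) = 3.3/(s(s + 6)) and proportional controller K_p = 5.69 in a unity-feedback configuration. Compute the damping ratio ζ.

The closed-loop denominator is s(s+6) + 5.69·3.3 = s² + 6s + 18.78.
Matching s² + 2ζω_n s + ω_n²: ω_n = √18.78 = 4.333 rad/s and 2ζω_n = 6, so ζ = 6/(2·4.333) = 0.692.

ζ = 0.692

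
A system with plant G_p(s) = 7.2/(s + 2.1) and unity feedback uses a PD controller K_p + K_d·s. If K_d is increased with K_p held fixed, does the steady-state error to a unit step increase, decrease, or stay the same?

At s = 0 the derivative term contributes nothing: C(0) = K_p regardless of K_d, so K_pos = K_p·G_p(0) and e_ss are unchanged.

unchanged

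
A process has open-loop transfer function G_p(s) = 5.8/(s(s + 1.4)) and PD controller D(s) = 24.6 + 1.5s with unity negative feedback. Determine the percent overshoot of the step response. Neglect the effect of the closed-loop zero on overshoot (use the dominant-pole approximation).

23.1%

Forward path: (24.6 + 1.5s)·5.8/(s(s+1.4)). The closed-loop characteristic equation is s² + (1.4 + 5.8·1.5)s + 5.8·24.6 = 0.
That is s² + 10.1s + 142.7 = 0, so ω_n = 11.94 rad/s and ζ = 10.1/(2·11.94) = 0.4228.
%OS = 100·exp(−πζ/√(1−ζ²)) = 23.1%.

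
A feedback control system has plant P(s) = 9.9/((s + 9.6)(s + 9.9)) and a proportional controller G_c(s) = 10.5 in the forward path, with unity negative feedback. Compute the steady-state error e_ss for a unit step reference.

The loop is type 0. Static position error constant K_pos = G_c(0)·P(0) = 10.5·0.1042 = 1.094.
Steady-state error to a unit step: e_ss = 1/(1+K_pos) = 1/2.094 = 0.478.

0.478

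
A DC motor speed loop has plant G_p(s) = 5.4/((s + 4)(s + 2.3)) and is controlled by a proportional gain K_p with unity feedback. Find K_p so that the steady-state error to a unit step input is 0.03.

Steady-state error for a unit step on this type-0 loop is 1/(1 + K_p·G_p(0)).
G_p(0) = 0.587. Require 1/(1 + K_p·0.587) = 0.03, so 1 + 0.587·K_p = 33.33.
K_p = (33.33 − 1)/0.587 = 55.1.

K_p = 55.1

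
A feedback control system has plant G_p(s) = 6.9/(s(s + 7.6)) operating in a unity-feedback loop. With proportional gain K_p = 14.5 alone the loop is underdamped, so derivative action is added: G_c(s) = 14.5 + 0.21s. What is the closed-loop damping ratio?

Forward path: (14.5 + 0.21s)·6.9/(s(s+7.6)). The closed-loop characteristic equation is s² + (7.6 + 6.9·0.21)s + 6.9·14.5 = 0.
That is s² + 9.049s + 100.1 = 0, so ω_n = 10 rad/s and ζ = 9.049/(2·10) = 0.4523.

ζ = 0.452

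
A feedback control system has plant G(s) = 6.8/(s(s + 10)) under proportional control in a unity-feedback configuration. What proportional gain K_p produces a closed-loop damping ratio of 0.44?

K_p = 19

Closed-loop characteristic equation: s² + 10s + K_p·6.8 = 0.
So ω_n = √(6.8K_p) and 2ζω_n = 10, giving ζ = 10/(2√(6.8K_p)).
Setting ζ = 0.44: √(6.8K_p) = 10/(2·0.44) = 11.36, so K_p = 129.1/6.8 = 19.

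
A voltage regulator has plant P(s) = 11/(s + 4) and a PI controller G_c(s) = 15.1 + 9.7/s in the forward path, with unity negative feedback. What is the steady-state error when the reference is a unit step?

0

The open loop G_c(s)P(s) has a pole at the origin (type 1), so the static position error constant is infinite and e_ss = 1/(1+∞) = 0.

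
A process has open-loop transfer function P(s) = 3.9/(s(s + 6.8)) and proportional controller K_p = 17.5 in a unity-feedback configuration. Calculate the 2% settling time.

T_s ≈ 1.18 s

The closed-loop denominator s² + 6.8s + 68.25 gives ω_n = √68.25 = 8.261 and ζ = 6.8/(2ω_n) = 0.4116.
2% settling time T_s ≈ 4/(ζω_n) = 4/3.4 = 1.18 s.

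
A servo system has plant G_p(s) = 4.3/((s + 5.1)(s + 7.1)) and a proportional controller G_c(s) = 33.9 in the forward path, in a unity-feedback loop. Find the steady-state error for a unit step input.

0.199

The loop is type 0. Static position error constant K_pos = G_c(0)·G_p(0) = 33.9·0.1188 = 4.026.
Steady-state error to a unit step: e_ss = 1/(1+K_pos) = 1/5.026 = 0.199.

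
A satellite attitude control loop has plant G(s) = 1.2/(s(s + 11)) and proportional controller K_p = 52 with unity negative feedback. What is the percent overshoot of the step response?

From 1 + K_pG(s) = 0: s² + 11s + 62.4 = 0 ⇒ ω_n = 7.899, ζ = 0.6963.
%OS = 100·exp(−πζ/√(1−ζ²)) = 100·exp(−π·0.6963/√0.5152) = 4.75%.

4.75%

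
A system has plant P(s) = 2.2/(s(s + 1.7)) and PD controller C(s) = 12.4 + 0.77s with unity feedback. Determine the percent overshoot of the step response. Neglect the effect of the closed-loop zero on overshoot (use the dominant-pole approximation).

Forward path: (12.4 + 0.77s)·2.2/(s(s+1.7)). The closed-loop characteristic equation is s² + (1.7 + 2.2·0.77)s + 2.2·12.4 = 0.
That is s² + 3.394s + 27.28 = 0, so ω_n = 5.223 rad/s and ζ = 3.394/(2·5.223) = 0.3249.
%OS = 100·exp(−πζ/√(1−ζ²)) = 34%.

34%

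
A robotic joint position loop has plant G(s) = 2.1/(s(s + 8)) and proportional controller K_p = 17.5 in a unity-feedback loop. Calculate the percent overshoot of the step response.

The closed-loop denominator s² + 8s + 36.75 gives ω_n = √36.75 = 6.062 and ζ = 8/(2ω_n) = 0.6598.
%OS = 100·exp(−πζ/√(1−ζ²)) = 100·exp(−π·0.6598/√0.5646) = 6.34%.

6.34%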